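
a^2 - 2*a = a*(a - 2)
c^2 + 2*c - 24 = (c - 4)*(c + 6)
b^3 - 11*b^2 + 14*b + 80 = (b - 8)*(b - 5)*(b + 2)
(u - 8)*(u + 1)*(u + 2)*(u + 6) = u^4 + u^3 - 52*u^2 - 148*u - 96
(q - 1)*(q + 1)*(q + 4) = q^3 + 4*q^2 - q - 4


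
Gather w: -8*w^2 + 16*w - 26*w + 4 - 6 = -8*w^2 - 10*w - 2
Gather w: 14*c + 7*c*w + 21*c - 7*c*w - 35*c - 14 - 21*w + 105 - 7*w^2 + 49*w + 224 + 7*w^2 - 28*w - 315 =0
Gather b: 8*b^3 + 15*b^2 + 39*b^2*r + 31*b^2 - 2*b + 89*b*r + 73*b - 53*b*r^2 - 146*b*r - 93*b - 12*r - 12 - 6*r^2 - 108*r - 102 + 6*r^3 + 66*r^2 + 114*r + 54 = 8*b^3 + b^2*(39*r + 46) + b*(-53*r^2 - 57*r - 22) + 6*r^3 + 60*r^2 - 6*r - 60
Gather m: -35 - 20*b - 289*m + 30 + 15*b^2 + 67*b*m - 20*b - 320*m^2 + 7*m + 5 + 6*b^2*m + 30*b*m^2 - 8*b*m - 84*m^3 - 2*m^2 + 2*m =15*b^2 - 40*b - 84*m^3 + m^2*(30*b - 322) + m*(6*b^2 + 59*b - 280)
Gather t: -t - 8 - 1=-t - 9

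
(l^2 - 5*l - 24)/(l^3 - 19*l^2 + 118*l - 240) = (l + 3)/(l^2 - 11*l + 30)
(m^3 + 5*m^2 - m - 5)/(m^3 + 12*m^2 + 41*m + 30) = (m - 1)/(m + 6)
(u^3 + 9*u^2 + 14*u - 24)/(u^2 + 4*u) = u + 5 - 6/u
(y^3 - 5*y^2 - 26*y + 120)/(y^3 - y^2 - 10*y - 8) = (y^2 - y - 30)/(y^2 + 3*y + 2)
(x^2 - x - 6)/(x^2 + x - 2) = (x - 3)/(x - 1)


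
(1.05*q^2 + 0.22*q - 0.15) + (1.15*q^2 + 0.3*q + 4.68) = 2.2*q^2 + 0.52*q + 4.53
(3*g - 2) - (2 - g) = 4*g - 4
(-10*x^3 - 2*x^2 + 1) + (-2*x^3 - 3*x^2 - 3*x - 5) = -12*x^3 - 5*x^2 - 3*x - 4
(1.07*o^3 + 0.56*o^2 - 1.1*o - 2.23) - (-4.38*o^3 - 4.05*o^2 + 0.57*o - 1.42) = 5.45*o^3 + 4.61*o^2 - 1.67*o - 0.81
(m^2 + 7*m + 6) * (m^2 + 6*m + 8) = m^4 + 13*m^3 + 56*m^2 + 92*m + 48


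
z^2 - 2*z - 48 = (z - 8)*(z + 6)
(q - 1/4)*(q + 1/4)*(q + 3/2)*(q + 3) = q^4 + 9*q^3/2 + 71*q^2/16 - 9*q/32 - 9/32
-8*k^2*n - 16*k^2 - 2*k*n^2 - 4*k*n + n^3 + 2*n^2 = (-4*k + n)*(2*k + n)*(n + 2)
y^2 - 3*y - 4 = (y - 4)*(y + 1)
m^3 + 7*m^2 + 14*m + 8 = (m + 1)*(m + 2)*(m + 4)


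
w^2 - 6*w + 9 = (w - 3)^2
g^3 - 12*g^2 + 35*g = g*(g - 7)*(g - 5)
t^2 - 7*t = t*(t - 7)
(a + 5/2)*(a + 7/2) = a^2 + 6*a + 35/4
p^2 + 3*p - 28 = (p - 4)*(p + 7)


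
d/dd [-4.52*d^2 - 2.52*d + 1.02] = -9.04*d - 2.52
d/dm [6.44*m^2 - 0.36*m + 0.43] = 12.88*m - 0.36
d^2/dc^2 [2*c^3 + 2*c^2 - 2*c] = 12*c + 4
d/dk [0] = 0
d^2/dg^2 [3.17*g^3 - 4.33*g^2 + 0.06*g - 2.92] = 19.02*g - 8.66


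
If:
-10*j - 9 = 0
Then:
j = -9/10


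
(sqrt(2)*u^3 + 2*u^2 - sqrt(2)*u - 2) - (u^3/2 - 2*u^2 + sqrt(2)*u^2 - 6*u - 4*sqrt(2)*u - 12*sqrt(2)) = -u^3/2 + sqrt(2)*u^3 - sqrt(2)*u^2 + 4*u^2 + 3*sqrt(2)*u + 6*u - 2 + 12*sqrt(2)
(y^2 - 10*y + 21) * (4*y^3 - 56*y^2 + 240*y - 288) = 4*y^5 - 96*y^4 + 884*y^3 - 3864*y^2 + 7920*y - 6048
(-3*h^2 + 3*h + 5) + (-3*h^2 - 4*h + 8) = -6*h^2 - h + 13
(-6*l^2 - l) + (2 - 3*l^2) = -9*l^2 - l + 2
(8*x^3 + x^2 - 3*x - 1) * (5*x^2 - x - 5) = 40*x^5 - 3*x^4 - 56*x^3 - 7*x^2 + 16*x + 5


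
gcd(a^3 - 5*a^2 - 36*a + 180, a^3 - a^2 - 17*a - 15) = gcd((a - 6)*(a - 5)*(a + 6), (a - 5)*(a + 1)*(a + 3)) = a - 5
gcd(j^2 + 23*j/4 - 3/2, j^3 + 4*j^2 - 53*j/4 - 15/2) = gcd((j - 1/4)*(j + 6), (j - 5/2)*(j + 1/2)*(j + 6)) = j + 6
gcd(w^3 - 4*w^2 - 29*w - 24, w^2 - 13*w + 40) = w - 8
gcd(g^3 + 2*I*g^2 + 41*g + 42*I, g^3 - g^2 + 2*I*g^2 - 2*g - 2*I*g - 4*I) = 1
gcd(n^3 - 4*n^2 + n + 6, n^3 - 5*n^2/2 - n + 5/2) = n + 1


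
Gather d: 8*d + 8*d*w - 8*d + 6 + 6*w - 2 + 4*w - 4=8*d*w + 10*w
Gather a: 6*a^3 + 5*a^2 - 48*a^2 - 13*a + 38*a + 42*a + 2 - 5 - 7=6*a^3 - 43*a^2 + 67*a - 10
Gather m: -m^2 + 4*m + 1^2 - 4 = -m^2 + 4*m - 3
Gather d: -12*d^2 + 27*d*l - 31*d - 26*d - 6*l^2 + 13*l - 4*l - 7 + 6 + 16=-12*d^2 + d*(27*l - 57) - 6*l^2 + 9*l + 15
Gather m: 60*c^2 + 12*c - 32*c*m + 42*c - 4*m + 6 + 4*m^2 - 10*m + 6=60*c^2 + 54*c + 4*m^2 + m*(-32*c - 14) + 12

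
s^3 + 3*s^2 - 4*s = s*(s - 1)*(s + 4)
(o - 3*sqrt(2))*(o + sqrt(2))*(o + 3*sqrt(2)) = o^3 + sqrt(2)*o^2 - 18*o - 18*sqrt(2)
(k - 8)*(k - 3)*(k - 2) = k^3 - 13*k^2 + 46*k - 48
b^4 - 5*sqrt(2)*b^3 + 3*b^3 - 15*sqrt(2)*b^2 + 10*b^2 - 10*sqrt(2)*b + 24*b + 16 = (b + 1)*(b + 2)*(b - 4*sqrt(2))*(b - sqrt(2))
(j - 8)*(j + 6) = j^2 - 2*j - 48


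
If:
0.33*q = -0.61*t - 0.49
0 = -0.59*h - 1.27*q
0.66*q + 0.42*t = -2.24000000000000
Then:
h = 9.46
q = -4.40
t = 1.58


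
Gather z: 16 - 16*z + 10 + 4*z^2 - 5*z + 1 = 4*z^2 - 21*z + 27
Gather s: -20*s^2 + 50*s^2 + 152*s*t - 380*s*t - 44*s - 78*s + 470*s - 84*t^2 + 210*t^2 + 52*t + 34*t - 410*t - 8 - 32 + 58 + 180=30*s^2 + s*(348 - 228*t) + 126*t^2 - 324*t + 198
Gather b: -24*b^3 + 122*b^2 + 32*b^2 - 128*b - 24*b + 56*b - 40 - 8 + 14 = -24*b^3 + 154*b^2 - 96*b - 34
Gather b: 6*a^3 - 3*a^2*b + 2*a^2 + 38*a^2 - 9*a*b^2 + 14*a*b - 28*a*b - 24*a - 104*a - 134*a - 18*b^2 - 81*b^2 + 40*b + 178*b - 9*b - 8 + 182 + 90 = 6*a^3 + 40*a^2 - 262*a + b^2*(-9*a - 99) + b*(-3*a^2 - 14*a + 209) + 264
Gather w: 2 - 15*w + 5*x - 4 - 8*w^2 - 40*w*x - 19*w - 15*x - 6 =-8*w^2 + w*(-40*x - 34) - 10*x - 8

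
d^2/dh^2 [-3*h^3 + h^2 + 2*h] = 2 - 18*h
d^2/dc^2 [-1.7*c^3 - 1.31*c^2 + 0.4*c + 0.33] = -10.2*c - 2.62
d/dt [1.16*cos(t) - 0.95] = -1.16*sin(t)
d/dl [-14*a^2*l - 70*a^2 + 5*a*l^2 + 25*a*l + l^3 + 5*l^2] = -14*a^2 + 10*a*l + 25*a + 3*l^2 + 10*l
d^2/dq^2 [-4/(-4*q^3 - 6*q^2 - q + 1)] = 8*(-6*(2*q + 1)*(4*q^3 + 6*q^2 + q - 1) + (12*q^2 + 12*q + 1)^2)/(4*q^3 + 6*q^2 + q - 1)^3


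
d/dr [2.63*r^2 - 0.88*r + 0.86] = 5.26*r - 0.88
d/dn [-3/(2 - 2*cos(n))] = 3*sin(n)/(2*(cos(n) - 1)^2)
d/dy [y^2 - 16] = 2*y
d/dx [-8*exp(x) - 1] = -8*exp(x)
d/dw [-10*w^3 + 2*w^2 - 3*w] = -30*w^2 + 4*w - 3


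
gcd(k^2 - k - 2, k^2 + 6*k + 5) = k + 1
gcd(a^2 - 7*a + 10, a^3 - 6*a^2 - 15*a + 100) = a - 5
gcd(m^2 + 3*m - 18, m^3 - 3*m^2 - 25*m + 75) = m - 3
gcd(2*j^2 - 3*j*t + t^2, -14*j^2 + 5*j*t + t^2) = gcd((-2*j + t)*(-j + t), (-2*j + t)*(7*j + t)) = -2*j + t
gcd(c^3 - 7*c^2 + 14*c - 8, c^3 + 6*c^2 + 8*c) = 1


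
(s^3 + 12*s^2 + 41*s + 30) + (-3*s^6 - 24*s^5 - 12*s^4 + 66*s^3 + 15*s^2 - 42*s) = -3*s^6 - 24*s^5 - 12*s^4 + 67*s^3 + 27*s^2 - s + 30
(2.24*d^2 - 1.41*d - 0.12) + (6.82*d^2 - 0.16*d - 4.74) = 9.06*d^2 - 1.57*d - 4.86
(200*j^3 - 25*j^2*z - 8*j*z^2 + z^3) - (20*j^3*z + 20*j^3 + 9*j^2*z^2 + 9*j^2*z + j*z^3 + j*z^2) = -20*j^3*z + 180*j^3 - 9*j^2*z^2 - 34*j^2*z - j*z^3 - 9*j*z^2 + z^3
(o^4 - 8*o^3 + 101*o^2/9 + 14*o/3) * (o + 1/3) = o^5 - 23*o^4/3 + 77*o^3/9 + 227*o^2/27 + 14*o/9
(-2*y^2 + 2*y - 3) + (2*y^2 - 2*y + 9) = 6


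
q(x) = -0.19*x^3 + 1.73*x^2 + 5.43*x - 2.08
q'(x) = -0.57*x^2 + 3.46*x + 5.43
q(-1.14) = -5.74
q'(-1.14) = 0.74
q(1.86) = 12.78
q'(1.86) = 9.89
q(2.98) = 24.44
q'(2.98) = 10.68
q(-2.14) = -3.92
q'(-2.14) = -4.58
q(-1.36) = -5.79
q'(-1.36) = -0.33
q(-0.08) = -2.50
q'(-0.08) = 5.15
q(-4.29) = 21.47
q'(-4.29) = -19.90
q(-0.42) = -4.04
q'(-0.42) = 3.88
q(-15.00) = 946.97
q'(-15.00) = -174.72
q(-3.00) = 2.33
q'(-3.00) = -10.08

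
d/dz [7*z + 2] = 7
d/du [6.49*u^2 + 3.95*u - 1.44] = 12.98*u + 3.95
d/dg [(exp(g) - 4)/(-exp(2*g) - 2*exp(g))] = (exp(2*g) - 8*exp(g) - 8)*exp(-g)/(exp(2*g) + 4*exp(g) + 4)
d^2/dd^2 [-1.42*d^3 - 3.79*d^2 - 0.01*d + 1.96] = -8.52*d - 7.58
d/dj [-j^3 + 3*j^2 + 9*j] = -3*j^2 + 6*j + 9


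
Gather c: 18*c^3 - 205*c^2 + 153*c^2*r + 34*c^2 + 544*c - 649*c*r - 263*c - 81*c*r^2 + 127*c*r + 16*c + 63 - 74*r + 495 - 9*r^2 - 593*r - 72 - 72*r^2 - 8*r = 18*c^3 + c^2*(153*r - 171) + c*(-81*r^2 - 522*r + 297) - 81*r^2 - 675*r + 486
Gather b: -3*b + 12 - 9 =3 - 3*b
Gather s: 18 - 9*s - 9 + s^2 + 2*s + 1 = s^2 - 7*s + 10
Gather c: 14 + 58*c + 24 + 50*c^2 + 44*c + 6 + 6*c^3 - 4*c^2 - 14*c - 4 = 6*c^3 + 46*c^2 + 88*c + 40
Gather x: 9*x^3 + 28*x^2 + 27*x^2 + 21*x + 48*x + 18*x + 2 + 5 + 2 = 9*x^3 + 55*x^2 + 87*x + 9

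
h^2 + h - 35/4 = (h - 5/2)*(h + 7/2)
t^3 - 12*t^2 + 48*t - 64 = (t - 4)^3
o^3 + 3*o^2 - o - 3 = (o - 1)*(o + 1)*(o + 3)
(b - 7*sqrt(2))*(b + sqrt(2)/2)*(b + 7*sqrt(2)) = b^3 + sqrt(2)*b^2/2 - 98*b - 49*sqrt(2)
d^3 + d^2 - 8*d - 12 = (d - 3)*(d + 2)^2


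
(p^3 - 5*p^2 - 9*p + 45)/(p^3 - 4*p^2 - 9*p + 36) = (p - 5)/(p - 4)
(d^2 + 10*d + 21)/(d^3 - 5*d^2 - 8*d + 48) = (d + 7)/(d^2 - 8*d + 16)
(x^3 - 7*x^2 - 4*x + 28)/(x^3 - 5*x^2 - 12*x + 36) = (x^2 - 5*x - 14)/(x^2 - 3*x - 18)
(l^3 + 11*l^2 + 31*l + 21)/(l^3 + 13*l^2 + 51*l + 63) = (l + 1)/(l + 3)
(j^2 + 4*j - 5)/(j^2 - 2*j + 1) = (j + 5)/(j - 1)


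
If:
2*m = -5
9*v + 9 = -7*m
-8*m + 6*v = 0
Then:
No Solution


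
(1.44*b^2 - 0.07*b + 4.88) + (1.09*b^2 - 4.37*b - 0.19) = 2.53*b^2 - 4.44*b + 4.69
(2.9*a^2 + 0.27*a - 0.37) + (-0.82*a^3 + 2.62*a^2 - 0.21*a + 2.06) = -0.82*a^3 + 5.52*a^2 + 0.06*a + 1.69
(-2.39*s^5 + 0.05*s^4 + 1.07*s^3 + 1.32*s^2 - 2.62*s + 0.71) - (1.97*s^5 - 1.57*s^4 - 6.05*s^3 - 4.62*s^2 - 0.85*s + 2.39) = -4.36*s^5 + 1.62*s^4 + 7.12*s^3 + 5.94*s^2 - 1.77*s - 1.68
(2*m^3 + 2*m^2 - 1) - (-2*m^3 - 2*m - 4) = 4*m^3 + 2*m^2 + 2*m + 3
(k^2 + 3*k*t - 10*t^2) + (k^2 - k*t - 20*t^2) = 2*k^2 + 2*k*t - 30*t^2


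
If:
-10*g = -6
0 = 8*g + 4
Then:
No Solution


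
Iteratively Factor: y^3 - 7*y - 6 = (y + 2)*(y^2 - 2*y - 3) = (y - 3)*(y + 2)*(y + 1)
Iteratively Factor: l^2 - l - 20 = (l - 5)*(l + 4)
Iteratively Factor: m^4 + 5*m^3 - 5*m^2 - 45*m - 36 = (m + 3)*(m^3 + 2*m^2 - 11*m - 12) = (m + 1)*(m + 3)*(m^2 + m - 12) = (m - 3)*(m + 1)*(m + 3)*(m + 4)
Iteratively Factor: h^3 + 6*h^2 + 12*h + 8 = (h + 2)*(h^2 + 4*h + 4) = (h + 2)^2*(h + 2)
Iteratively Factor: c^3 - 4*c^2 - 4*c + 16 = (c + 2)*(c^2 - 6*c + 8) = (c - 2)*(c + 2)*(c - 4)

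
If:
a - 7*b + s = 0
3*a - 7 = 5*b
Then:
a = 5*s/16 + 49/16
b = 3*s/16 + 7/16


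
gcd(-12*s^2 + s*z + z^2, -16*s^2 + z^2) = 4*s + z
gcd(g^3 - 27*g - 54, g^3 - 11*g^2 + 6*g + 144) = g^2 - 3*g - 18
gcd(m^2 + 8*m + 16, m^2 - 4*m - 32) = m + 4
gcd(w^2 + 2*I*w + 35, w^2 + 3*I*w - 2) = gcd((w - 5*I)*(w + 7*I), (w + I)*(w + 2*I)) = 1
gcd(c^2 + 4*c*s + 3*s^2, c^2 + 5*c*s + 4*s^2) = c + s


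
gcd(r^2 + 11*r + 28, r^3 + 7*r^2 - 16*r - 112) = r^2 + 11*r + 28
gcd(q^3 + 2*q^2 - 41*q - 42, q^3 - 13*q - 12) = q + 1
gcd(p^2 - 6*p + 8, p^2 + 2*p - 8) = p - 2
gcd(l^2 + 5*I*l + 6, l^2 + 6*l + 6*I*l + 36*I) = l + 6*I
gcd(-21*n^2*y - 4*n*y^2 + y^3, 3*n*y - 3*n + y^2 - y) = 3*n + y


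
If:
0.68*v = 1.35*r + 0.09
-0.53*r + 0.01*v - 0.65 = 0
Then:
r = -1.27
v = -2.39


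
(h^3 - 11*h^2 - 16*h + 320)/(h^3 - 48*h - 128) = (h^2 - 3*h - 40)/(h^2 + 8*h + 16)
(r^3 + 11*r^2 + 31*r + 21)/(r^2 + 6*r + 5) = (r^2 + 10*r + 21)/(r + 5)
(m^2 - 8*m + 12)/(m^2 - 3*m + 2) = (m - 6)/(m - 1)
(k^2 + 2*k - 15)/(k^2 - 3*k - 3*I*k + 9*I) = (k + 5)/(k - 3*I)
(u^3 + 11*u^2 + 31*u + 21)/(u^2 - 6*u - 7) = (u^2 + 10*u + 21)/(u - 7)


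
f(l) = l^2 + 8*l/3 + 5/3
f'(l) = 2*l + 8/3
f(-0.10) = 1.41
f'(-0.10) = 2.47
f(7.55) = 78.80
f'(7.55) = 17.77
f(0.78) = 4.36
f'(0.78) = 4.23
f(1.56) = 8.26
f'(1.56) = 5.79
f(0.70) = 4.02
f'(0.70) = 4.07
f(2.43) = 14.05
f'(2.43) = 7.53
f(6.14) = 55.74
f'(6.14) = 14.95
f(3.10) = 19.54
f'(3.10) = 8.87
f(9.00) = 106.67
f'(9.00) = 20.67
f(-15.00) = 186.67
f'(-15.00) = -27.33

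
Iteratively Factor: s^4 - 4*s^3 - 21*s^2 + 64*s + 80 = (s + 4)*(s^3 - 8*s^2 + 11*s + 20) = (s - 4)*(s + 4)*(s^2 - 4*s - 5) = (s - 5)*(s - 4)*(s + 4)*(s + 1)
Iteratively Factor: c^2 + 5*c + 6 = (c + 3)*(c + 2)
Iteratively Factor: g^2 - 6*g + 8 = (g - 2)*(g - 4)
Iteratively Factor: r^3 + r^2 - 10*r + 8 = (r - 2)*(r^2 + 3*r - 4) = (r - 2)*(r + 4)*(r - 1)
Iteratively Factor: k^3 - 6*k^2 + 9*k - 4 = (k - 1)*(k^2 - 5*k + 4) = (k - 1)^2*(k - 4)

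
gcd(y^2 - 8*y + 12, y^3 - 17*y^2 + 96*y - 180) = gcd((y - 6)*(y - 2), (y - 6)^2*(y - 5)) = y - 6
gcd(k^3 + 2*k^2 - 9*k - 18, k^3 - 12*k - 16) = k + 2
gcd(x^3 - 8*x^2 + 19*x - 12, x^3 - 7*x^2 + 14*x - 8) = x^2 - 5*x + 4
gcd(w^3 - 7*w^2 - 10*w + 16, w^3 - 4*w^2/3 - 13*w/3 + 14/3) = w^2 + w - 2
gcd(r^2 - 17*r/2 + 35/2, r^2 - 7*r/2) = r - 7/2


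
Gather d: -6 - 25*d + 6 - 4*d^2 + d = -4*d^2 - 24*d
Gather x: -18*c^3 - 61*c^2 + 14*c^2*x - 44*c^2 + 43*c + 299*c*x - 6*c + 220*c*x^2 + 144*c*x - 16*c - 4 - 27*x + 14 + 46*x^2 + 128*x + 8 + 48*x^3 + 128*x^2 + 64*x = -18*c^3 - 105*c^2 + 21*c + 48*x^3 + x^2*(220*c + 174) + x*(14*c^2 + 443*c + 165) + 18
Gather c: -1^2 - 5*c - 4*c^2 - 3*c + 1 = -4*c^2 - 8*c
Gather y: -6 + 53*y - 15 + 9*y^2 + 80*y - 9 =9*y^2 + 133*y - 30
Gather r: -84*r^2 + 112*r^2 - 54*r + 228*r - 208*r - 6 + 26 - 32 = 28*r^2 - 34*r - 12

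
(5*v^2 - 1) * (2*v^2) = 10*v^4 - 2*v^2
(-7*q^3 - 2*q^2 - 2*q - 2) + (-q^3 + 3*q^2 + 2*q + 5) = -8*q^3 + q^2 + 3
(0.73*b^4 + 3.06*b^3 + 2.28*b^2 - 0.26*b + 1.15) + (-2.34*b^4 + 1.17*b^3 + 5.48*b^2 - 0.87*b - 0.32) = -1.61*b^4 + 4.23*b^3 + 7.76*b^2 - 1.13*b + 0.83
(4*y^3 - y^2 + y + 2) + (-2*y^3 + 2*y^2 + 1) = 2*y^3 + y^2 + y + 3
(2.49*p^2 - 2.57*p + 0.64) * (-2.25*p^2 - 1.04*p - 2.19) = -5.6025*p^4 + 3.1929*p^3 - 4.2203*p^2 + 4.9627*p - 1.4016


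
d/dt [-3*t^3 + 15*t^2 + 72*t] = -9*t^2 + 30*t + 72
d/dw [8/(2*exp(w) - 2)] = -1/sinh(w/2)^2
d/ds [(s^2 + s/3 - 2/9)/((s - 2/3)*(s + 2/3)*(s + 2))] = (-9*s^2 + 6*s - 8)/(9*s^4 + 24*s^3 - 8*s^2 - 32*s + 16)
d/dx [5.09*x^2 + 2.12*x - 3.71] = 10.18*x + 2.12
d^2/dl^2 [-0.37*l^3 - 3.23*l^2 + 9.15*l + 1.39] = -2.22*l - 6.46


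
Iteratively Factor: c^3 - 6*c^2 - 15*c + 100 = (c + 4)*(c^2 - 10*c + 25) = (c - 5)*(c + 4)*(c - 5)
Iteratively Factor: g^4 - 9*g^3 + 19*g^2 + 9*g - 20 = (g - 4)*(g^3 - 5*g^2 - g + 5) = (g - 4)*(g - 1)*(g^2 - 4*g - 5) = (g - 4)*(g - 1)*(g + 1)*(g - 5)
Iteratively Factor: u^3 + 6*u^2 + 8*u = (u + 4)*(u^2 + 2*u) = u*(u + 4)*(u + 2)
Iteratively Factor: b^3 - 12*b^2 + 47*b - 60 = (b - 3)*(b^2 - 9*b + 20) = (b - 5)*(b - 3)*(b - 4)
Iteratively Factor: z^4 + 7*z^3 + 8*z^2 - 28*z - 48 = (z + 4)*(z^3 + 3*z^2 - 4*z - 12) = (z + 3)*(z + 4)*(z^2 - 4) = (z + 2)*(z + 3)*(z + 4)*(z - 2)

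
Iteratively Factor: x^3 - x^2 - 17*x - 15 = (x + 1)*(x^2 - 2*x - 15) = (x - 5)*(x + 1)*(x + 3)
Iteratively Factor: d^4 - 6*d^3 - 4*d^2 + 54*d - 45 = (d - 5)*(d^3 - d^2 - 9*d + 9) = (d - 5)*(d + 3)*(d^2 - 4*d + 3) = (d - 5)*(d - 3)*(d + 3)*(d - 1)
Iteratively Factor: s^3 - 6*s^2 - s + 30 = (s + 2)*(s^2 - 8*s + 15) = (s - 3)*(s + 2)*(s - 5)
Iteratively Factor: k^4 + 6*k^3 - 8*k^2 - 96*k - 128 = (k + 4)*(k^3 + 2*k^2 - 16*k - 32) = (k - 4)*(k + 4)*(k^2 + 6*k + 8) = (k - 4)*(k + 4)^2*(k + 2)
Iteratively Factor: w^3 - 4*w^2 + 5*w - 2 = (w - 1)*(w^2 - 3*w + 2) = (w - 1)^2*(w - 2)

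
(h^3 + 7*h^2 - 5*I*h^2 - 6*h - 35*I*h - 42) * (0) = 0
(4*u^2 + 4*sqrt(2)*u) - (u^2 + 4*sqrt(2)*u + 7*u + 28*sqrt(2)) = 3*u^2 - 7*u - 28*sqrt(2)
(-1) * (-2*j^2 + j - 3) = 2*j^2 - j + 3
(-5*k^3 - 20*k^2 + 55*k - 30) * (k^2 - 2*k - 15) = -5*k^5 - 10*k^4 + 170*k^3 + 160*k^2 - 765*k + 450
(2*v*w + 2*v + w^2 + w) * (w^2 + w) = 2*v*w^3 + 4*v*w^2 + 2*v*w + w^4 + 2*w^3 + w^2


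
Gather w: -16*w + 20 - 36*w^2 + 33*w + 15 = -36*w^2 + 17*w + 35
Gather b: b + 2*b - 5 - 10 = 3*b - 15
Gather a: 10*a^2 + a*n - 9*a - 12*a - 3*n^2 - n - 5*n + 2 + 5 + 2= 10*a^2 + a*(n - 21) - 3*n^2 - 6*n + 9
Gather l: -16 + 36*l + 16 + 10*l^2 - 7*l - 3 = 10*l^2 + 29*l - 3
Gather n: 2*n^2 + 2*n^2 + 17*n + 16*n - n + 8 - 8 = 4*n^2 + 32*n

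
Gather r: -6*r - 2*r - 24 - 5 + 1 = -8*r - 28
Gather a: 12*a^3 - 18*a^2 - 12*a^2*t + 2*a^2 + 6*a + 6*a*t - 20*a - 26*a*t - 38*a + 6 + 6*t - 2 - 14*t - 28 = 12*a^3 + a^2*(-12*t - 16) + a*(-20*t - 52) - 8*t - 24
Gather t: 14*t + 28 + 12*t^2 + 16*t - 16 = 12*t^2 + 30*t + 12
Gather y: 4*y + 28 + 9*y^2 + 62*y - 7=9*y^2 + 66*y + 21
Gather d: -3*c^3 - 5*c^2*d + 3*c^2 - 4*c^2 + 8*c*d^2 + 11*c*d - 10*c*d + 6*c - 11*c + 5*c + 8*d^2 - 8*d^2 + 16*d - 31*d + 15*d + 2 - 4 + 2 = -3*c^3 - c^2 + 8*c*d^2 + d*(-5*c^2 + c)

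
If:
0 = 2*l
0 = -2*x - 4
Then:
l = 0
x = -2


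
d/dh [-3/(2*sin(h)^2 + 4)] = 6*sin(2*h)/(5 - cos(2*h))^2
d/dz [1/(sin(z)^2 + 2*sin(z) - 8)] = -2*(sin(z) + 1)*cos(z)/(sin(z)^2 + 2*sin(z) - 8)^2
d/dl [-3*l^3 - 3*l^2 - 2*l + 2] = -9*l^2 - 6*l - 2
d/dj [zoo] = 0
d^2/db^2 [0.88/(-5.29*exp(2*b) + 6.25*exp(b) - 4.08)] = (-0.88*(10.58*exp(b) - 6.25)*(21.16*exp(b) - 12.5)*exp(b) + (18.6208*exp(b) - 5.5)*(5.29*exp(2*b) - 6.25*exp(b) + 4.08))*exp(b)/(5.29*exp(2*b) - 6.25*exp(b) + 4.08)^3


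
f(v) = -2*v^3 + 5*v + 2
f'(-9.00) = -481.00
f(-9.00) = 1415.00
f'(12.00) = -859.00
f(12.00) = -3394.00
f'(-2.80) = -42.04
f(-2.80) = 31.90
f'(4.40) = -111.16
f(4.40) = -146.37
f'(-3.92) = -87.20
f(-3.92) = 102.87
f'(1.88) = -16.21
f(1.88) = -1.89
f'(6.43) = -243.07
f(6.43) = -497.55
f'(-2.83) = -43.05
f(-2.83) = 33.18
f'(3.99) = -90.52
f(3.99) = -105.09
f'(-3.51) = -68.92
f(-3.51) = 70.94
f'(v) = 5 - 6*v^2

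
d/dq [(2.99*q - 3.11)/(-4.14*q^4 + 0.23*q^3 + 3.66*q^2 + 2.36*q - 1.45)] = (37.1358*q^4 - 52.877*q^3 - 8.7975*q^2 + 22.7652*q + 3.0041)/(17.1396*q^8 - 1.9044*q^7 - 30.2519*q^6 - 17.8572*q^5 + 26.4872*q^4 + 16.6082*q^3 - 5.0444*q^2 - 6.844*q + 2.1025)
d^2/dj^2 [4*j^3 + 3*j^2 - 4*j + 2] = 24*j + 6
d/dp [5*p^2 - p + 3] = 10*p - 1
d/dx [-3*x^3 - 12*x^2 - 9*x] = -9*x^2 - 24*x - 9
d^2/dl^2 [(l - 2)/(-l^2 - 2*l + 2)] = 2*(3*l*(l^2 + 2*l - 2) - 4*(l - 2)*(l + 1)^2)/(l^2 + 2*l - 2)^3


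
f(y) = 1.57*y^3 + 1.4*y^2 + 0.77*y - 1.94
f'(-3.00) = 34.76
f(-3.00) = -34.04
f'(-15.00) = 1018.52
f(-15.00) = -4997.24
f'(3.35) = 63.01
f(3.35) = 75.38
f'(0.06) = 0.95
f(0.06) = -1.89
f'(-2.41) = 21.38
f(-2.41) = -17.64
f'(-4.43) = 80.80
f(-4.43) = -114.37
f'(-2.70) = 27.55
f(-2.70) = -24.72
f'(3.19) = 57.63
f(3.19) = 65.73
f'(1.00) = 8.28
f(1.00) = 1.80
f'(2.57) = 39.08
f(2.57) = 35.94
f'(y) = 4.71*y^2 + 2.8*y + 0.77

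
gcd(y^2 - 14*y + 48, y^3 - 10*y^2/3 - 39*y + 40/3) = y - 8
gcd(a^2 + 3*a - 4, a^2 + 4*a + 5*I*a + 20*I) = a + 4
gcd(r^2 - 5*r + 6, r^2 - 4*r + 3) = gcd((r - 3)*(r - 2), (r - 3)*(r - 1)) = r - 3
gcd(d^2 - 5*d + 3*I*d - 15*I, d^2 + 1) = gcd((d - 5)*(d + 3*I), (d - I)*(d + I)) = 1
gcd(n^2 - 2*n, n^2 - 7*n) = n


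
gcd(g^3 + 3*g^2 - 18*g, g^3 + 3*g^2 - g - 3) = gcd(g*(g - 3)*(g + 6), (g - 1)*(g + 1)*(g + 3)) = 1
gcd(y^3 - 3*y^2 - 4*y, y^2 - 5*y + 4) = y - 4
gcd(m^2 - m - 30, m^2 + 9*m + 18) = 1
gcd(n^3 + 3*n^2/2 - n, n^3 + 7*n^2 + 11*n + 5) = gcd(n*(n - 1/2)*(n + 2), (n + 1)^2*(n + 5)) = 1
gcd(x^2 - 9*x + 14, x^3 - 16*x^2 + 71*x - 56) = x - 7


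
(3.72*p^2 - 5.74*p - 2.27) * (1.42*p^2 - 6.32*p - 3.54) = 5.2824*p^4 - 31.6612*p^3 + 19.8846*p^2 + 34.666*p + 8.0358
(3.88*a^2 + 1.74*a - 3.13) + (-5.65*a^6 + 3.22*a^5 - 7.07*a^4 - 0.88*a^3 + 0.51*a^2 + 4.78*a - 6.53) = -5.65*a^6 + 3.22*a^5 - 7.07*a^4 - 0.88*a^3 + 4.39*a^2 + 6.52*a - 9.66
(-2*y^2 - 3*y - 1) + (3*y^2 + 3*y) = y^2 - 1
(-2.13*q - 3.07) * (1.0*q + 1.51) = -2.13*q^2 - 6.2863*q - 4.6357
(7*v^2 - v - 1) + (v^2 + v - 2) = 8*v^2 - 3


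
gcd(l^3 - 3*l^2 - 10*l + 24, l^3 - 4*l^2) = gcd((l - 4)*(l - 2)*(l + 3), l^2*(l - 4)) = l - 4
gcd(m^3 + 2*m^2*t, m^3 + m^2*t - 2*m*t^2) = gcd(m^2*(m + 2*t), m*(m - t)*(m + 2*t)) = m^2 + 2*m*t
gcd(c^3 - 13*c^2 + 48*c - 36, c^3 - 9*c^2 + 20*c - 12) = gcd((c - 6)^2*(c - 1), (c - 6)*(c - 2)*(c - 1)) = c^2 - 7*c + 6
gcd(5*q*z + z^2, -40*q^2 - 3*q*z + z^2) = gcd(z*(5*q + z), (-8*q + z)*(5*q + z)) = 5*q + z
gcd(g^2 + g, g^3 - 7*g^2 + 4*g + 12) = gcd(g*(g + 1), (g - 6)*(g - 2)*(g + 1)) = g + 1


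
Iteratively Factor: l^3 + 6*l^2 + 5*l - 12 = (l + 4)*(l^2 + 2*l - 3) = (l + 3)*(l + 4)*(l - 1)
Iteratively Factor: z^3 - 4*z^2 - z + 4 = (z + 1)*(z^2 - 5*z + 4) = (z - 1)*(z + 1)*(z - 4)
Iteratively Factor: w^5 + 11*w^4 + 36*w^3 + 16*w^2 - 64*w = (w + 4)*(w^4 + 7*w^3 + 8*w^2 - 16*w) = (w + 4)^2*(w^3 + 3*w^2 - 4*w) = (w - 1)*(w + 4)^2*(w^2 + 4*w) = (w - 1)*(w + 4)^3*(w)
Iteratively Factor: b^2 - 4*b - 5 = (b - 5)*(b + 1)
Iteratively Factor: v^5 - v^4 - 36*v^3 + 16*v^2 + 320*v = (v)*(v^4 - v^3 - 36*v^2 + 16*v + 320) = v*(v + 4)*(v^3 - 5*v^2 - 16*v + 80) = v*(v + 4)^2*(v^2 - 9*v + 20) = v*(v - 5)*(v + 4)^2*(v - 4)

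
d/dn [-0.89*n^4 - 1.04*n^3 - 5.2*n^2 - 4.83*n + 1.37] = -3.56*n^3 - 3.12*n^2 - 10.4*n - 4.83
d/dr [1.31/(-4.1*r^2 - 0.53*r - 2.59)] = (10.742*r + 0.6943)/(4.1*r^2 + 0.53*r + 2.59)^2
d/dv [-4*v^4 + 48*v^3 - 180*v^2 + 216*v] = -16*v^3 + 144*v^2 - 360*v + 216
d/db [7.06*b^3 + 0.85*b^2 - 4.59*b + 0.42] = 21.18*b^2 + 1.7*b - 4.59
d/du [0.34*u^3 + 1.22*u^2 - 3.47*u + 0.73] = 1.02*u^2 + 2.44*u - 3.47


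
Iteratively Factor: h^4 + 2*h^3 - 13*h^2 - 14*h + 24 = (h - 1)*(h^3 + 3*h^2 - 10*h - 24) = (h - 3)*(h - 1)*(h^2 + 6*h + 8) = (h - 3)*(h - 1)*(h + 2)*(h + 4)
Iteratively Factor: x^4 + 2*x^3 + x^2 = (x)*(x^3 + 2*x^2 + x) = x^2*(x^2 + 2*x + 1) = x^2*(x + 1)*(x + 1)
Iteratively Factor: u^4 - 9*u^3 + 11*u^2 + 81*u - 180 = (u - 5)*(u^3 - 4*u^2 - 9*u + 36) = (u - 5)*(u + 3)*(u^2 - 7*u + 12) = (u - 5)*(u - 4)*(u + 3)*(u - 3)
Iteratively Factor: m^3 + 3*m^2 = (m + 3)*(m^2) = m*(m + 3)*(m)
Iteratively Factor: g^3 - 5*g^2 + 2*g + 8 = (g - 2)*(g^2 - 3*g - 4) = (g - 2)*(g + 1)*(g - 4)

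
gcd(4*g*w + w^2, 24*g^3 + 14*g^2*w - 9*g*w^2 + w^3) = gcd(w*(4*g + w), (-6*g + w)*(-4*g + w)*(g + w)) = 1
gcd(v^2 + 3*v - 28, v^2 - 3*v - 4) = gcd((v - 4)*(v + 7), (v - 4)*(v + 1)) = v - 4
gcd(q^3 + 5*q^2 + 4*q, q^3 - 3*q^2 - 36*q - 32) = q^2 + 5*q + 4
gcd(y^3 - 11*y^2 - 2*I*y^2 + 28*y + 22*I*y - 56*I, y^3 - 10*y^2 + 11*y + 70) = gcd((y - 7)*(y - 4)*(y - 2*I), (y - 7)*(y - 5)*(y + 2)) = y - 7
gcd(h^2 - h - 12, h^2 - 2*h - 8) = h - 4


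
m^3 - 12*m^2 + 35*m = m*(m - 7)*(m - 5)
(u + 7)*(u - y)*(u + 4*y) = u^3 + 3*u^2*y + 7*u^2 - 4*u*y^2 + 21*u*y - 28*y^2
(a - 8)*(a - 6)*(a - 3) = a^3 - 17*a^2 + 90*a - 144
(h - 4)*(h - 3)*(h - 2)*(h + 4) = h^4 - 5*h^3 - 10*h^2 + 80*h - 96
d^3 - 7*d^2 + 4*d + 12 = (d - 6)*(d - 2)*(d + 1)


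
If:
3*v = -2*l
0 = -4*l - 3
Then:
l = -3/4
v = 1/2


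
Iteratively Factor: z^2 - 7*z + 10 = (z - 5)*(z - 2)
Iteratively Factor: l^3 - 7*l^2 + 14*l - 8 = (l - 1)*(l^2 - 6*l + 8) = (l - 4)*(l - 1)*(l - 2)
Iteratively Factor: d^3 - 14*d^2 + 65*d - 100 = (d - 4)*(d^2 - 10*d + 25) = (d - 5)*(d - 4)*(d - 5)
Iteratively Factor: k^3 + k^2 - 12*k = (k + 4)*(k^2 - 3*k) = k*(k + 4)*(k - 3)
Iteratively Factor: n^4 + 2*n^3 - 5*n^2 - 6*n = (n + 1)*(n^3 + n^2 - 6*n) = (n - 2)*(n + 1)*(n^2 + 3*n) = (n - 2)*(n + 1)*(n + 3)*(n)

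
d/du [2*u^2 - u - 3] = 4*u - 1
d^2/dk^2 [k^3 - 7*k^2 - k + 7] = 6*k - 14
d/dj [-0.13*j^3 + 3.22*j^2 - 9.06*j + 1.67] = -0.39*j^2 + 6.44*j - 9.06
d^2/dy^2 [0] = 0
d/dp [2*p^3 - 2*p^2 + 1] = 2*p*(3*p - 2)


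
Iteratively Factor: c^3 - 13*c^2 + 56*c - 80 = (c - 4)*(c^2 - 9*c + 20) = (c - 5)*(c - 4)*(c - 4)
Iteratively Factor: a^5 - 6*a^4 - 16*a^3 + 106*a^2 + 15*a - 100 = (a + 1)*(a^4 - 7*a^3 - 9*a^2 + 115*a - 100) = (a - 1)*(a + 1)*(a^3 - 6*a^2 - 15*a + 100) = (a - 1)*(a + 1)*(a + 4)*(a^2 - 10*a + 25) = (a - 5)*(a - 1)*(a + 1)*(a + 4)*(a - 5)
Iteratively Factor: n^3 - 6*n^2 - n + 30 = (n - 3)*(n^2 - 3*n - 10) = (n - 3)*(n + 2)*(n - 5)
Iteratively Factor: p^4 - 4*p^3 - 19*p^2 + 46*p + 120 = (p + 3)*(p^3 - 7*p^2 + 2*p + 40) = (p + 2)*(p + 3)*(p^2 - 9*p + 20) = (p - 5)*(p + 2)*(p + 3)*(p - 4)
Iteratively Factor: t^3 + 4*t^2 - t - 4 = (t + 4)*(t^2 - 1) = (t + 1)*(t + 4)*(t - 1)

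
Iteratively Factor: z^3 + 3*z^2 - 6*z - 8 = (z + 4)*(z^2 - z - 2) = (z + 1)*(z + 4)*(z - 2)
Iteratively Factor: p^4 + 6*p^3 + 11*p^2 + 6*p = (p + 1)*(p^3 + 5*p^2 + 6*p) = (p + 1)*(p + 3)*(p^2 + 2*p) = p*(p + 1)*(p + 3)*(p + 2)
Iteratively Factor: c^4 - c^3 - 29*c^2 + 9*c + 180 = (c - 3)*(c^3 + 2*c^2 - 23*c - 60) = (c - 3)*(c + 4)*(c^2 - 2*c - 15) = (c - 5)*(c - 3)*(c + 4)*(c + 3)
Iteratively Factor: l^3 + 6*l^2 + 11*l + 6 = (l + 1)*(l^2 + 5*l + 6) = (l + 1)*(l + 3)*(l + 2)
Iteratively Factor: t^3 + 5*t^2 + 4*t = (t)*(t^2 + 5*t + 4) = t*(t + 1)*(t + 4)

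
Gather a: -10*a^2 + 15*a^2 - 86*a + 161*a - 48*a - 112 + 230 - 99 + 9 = 5*a^2 + 27*a + 28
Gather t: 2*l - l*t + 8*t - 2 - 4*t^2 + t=2*l - 4*t^2 + t*(9 - l) - 2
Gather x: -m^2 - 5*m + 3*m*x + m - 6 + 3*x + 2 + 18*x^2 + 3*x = -m^2 - 4*m + 18*x^2 + x*(3*m + 6) - 4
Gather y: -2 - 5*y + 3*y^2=3*y^2 - 5*y - 2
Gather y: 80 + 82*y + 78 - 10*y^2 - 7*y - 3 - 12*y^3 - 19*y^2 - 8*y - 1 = -12*y^3 - 29*y^2 + 67*y + 154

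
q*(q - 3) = q^2 - 3*q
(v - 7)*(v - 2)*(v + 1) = v^3 - 8*v^2 + 5*v + 14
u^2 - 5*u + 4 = (u - 4)*(u - 1)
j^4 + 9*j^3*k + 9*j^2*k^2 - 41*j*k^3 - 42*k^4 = (j - 2*k)*(j + k)*(j + 3*k)*(j + 7*k)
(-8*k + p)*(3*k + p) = -24*k^2 - 5*k*p + p^2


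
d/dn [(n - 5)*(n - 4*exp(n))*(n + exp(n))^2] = (n + exp(n))*(2*(n - 5)*(n - 4*exp(n))*(exp(n) + 1) - (n - 5)*(n + exp(n))*(4*exp(n) - 1) + (n - 4*exp(n))*(n + exp(n)))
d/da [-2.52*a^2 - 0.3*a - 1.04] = -5.04*a - 0.3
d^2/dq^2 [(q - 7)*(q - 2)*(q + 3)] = 6*q - 12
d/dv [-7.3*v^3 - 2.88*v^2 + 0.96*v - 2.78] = -21.9*v^2 - 5.76*v + 0.96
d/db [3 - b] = -1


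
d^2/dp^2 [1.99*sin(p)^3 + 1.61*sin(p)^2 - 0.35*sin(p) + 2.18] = -1.1425*sin(p) + 4.4775*sin(3*p) + 3.22*cos(2*p)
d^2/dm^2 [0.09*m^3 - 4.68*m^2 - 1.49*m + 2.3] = 0.54*m - 9.36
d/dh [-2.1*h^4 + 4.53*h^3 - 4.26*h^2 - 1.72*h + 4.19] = -8.4*h^3 + 13.59*h^2 - 8.52*h - 1.72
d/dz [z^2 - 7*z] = 2*z - 7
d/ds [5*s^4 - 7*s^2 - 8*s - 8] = 20*s^3 - 14*s - 8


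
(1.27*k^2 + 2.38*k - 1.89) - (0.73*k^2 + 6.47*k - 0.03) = 0.54*k^2 - 4.09*k - 1.86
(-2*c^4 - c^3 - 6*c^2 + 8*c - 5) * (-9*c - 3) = 18*c^5 + 15*c^4 + 57*c^3 - 54*c^2 + 21*c + 15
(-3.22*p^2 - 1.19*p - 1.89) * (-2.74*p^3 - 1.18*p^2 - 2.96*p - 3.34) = 8.8228*p^5 + 7.0602*p^4 + 16.114*p^3 + 16.5074*p^2 + 9.569*p + 6.3126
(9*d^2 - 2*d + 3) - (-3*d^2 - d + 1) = 12*d^2 - d + 2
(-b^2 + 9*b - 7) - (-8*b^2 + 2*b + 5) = 7*b^2 + 7*b - 12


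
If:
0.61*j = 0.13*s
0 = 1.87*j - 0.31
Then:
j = 0.17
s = 0.78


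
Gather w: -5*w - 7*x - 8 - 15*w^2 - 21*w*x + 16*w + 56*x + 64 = -15*w^2 + w*(11 - 21*x) + 49*x + 56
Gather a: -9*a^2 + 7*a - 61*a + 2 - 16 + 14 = -9*a^2 - 54*a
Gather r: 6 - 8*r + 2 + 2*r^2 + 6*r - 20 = 2*r^2 - 2*r - 12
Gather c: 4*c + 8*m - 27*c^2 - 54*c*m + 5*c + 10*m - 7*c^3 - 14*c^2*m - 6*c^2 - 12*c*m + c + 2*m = -7*c^3 + c^2*(-14*m - 33) + c*(10 - 66*m) + 20*m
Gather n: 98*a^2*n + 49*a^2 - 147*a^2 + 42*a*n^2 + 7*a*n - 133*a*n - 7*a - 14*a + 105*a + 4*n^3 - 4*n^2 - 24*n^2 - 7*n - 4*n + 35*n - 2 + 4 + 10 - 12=-98*a^2 + 84*a + 4*n^3 + n^2*(42*a - 28) + n*(98*a^2 - 126*a + 24)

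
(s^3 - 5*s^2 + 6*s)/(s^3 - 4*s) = (s - 3)/(s + 2)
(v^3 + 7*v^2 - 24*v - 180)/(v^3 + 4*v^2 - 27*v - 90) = (v + 6)/(v + 3)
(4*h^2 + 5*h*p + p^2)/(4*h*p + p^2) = (h + p)/p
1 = 1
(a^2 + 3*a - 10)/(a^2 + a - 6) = (a + 5)/(a + 3)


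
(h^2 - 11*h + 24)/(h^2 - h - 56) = (h - 3)/(h + 7)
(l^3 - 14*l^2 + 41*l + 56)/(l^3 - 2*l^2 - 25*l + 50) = (l^3 - 14*l^2 + 41*l + 56)/(l^3 - 2*l^2 - 25*l + 50)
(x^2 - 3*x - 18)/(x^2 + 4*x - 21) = (x^2 - 3*x - 18)/(x^2 + 4*x - 21)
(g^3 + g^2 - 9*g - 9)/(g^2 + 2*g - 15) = (g^2 + 4*g + 3)/(g + 5)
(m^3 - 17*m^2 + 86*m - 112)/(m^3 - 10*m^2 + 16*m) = (m - 7)/m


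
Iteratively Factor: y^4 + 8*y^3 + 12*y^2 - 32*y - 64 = (y + 4)*(y^3 + 4*y^2 - 4*y - 16) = (y + 2)*(y + 4)*(y^2 + 2*y - 8) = (y - 2)*(y + 2)*(y + 4)*(y + 4)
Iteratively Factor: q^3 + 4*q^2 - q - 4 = (q + 1)*(q^2 + 3*q - 4) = (q + 1)*(q + 4)*(q - 1)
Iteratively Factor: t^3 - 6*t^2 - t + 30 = (t + 2)*(t^2 - 8*t + 15) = (t - 5)*(t + 2)*(t - 3)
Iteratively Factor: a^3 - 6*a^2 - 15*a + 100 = (a - 5)*(a^2 - a - 20) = (a - 5)*(a + 4)*(a - 5)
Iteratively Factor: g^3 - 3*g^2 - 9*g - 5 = (g - 5)*(g^2 + 2*g + 1) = (g - 5)*(g + 1)*(g + 1)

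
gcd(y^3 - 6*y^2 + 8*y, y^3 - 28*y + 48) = y^2 - 6*y + 8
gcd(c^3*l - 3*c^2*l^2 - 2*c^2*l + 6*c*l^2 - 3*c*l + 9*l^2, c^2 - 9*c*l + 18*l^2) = c - 3*l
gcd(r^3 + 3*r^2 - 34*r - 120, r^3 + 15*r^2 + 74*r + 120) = r^2 + 9*r + 20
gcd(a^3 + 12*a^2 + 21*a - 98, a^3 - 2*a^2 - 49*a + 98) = a^2 + 5*a - 14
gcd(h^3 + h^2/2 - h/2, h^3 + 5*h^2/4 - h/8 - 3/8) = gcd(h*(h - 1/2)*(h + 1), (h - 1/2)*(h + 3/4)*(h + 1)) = h^2 + h/2 - 1/2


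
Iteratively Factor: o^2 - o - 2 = (o - 2)*(o + 1)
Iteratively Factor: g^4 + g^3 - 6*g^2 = (g)*(g^3 + g^2 - 6*g) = g^2*(g^2 + g - 6) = g^2*(g + 3)*(g - 2)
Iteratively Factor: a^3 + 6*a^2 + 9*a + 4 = (a + 1)*(a^2 + 5*a + 4) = (a + 1)*(a + 4)*(a + 1)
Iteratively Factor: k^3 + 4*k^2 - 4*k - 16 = (k + 2)*(k^2 + 2*k - 8) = (k - 2)*(k + 2)*(k + 4)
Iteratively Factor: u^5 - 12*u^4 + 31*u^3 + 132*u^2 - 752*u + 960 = (u - 4)*(u^4 - 8*u^3 - u^2 + 128*u - 240) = (u - 4)^2*(u^3 - 4*u^2 - 17*u + 60) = (u - 5)*(u - 4)^2*(u^2 + u - 12) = (u - 5)*(u - 4)^2*(u - 3)*(u + 4)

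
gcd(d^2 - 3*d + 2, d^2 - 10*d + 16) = d - 2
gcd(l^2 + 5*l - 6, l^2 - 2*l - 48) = l + 6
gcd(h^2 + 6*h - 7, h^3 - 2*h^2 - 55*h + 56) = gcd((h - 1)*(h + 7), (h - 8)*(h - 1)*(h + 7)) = h^2 + 6*h - 7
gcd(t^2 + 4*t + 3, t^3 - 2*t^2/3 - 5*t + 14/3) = 1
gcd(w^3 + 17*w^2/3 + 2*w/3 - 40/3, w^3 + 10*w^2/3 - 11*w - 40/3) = w + 5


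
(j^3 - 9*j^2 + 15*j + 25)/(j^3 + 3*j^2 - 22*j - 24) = (j^2 - 10*j + 25)/(j^2 + 2*j - 24)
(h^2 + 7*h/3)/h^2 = (h + 7/3)/h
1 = 1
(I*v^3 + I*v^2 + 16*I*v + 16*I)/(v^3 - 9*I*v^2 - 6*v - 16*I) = I*(v^3 + v^2 + 16*v + 16)/(v^3 - 9*I*v^2 - 6*v - 16*I)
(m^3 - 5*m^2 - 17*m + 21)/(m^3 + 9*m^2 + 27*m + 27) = (m^2 - 8*m + 7)/(m^2 + 6*m + 9)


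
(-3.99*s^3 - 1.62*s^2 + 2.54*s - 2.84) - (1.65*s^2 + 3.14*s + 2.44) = -3.99*s^3 - 3.27*s^2 - 0.6*s - 5.28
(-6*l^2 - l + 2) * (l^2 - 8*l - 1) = -6*l^4 + 47*l^3 + 16*l^2 - 15*l - 2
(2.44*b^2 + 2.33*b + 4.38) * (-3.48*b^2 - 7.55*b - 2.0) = -8.4912*b^4 - 26.5304*b^3 - 37.7139*b^2 - 37.729*b - 8.76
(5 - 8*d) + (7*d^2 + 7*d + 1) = 7*d^2 - d + 6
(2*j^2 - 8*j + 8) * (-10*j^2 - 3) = -20*j^4 + 80*j^3 - 86*j^2 + 24*j - 24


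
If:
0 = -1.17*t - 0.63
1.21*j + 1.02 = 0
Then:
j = -0.84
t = -0.54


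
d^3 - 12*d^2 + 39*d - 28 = (d - 7)*(d - 4)*(d - 1)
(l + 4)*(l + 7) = l^2 + 11*l + 28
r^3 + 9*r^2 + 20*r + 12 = (r + 1)*(r + 2)*(r + 6)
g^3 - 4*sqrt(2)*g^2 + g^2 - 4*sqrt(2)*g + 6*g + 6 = (g + 1)*(g - 3*sqrt(2))*(g - sqrt(2))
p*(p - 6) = p^2 - 6*p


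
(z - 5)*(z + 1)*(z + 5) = z^3 + z^2 - 25*z - 25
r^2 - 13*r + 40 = (r - 8)*(r - 5)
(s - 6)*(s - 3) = s^2 - 9*s + 18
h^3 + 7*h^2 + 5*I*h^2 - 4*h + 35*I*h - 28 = (h + 7)*(h + I)*(h + 4*I)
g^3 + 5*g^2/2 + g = g*(g + 1/2)*(g + 2)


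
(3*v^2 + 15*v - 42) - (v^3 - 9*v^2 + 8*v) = -v^3 + 12*v^2 + 7*v - 42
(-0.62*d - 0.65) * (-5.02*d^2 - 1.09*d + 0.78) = 3.1124*d^3 + 3.9388*d^2 + 0.2249*d - 0.507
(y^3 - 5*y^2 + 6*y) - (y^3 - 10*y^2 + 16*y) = 5*y^2 - 10*y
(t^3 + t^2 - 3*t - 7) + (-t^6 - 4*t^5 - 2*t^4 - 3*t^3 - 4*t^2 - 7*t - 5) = -t^6 - 4*t^5 - 2*t^4 - 2*t^3 - 3*t^2 - 10*t - 12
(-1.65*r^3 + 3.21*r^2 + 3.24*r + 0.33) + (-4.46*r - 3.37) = -1.65*r^3 + 3.21*r^2 - 1.22*r - 3.04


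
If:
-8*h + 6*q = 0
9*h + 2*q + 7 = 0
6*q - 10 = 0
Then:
No Solution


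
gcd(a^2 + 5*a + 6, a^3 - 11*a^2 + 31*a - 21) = 1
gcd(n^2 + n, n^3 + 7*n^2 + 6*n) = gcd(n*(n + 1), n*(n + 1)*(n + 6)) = n^2 + n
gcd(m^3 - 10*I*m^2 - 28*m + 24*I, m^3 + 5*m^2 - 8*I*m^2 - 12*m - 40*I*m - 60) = m^2 - 8*I*m - 12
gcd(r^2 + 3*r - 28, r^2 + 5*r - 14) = r + 7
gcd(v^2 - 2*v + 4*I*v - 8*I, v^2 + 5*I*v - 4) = v + 4*I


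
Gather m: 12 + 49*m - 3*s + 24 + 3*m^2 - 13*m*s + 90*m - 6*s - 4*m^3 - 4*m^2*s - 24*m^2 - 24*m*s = -4*m^3 + m^2*(-4*s - 21) + m*(139 - 37*s) - 9*s + 36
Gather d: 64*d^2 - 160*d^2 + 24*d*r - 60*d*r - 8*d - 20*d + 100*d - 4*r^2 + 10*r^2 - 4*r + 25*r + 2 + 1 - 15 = -96*d^2 + d*(72 - 36*r) + 6*r^2 + 21*r - 12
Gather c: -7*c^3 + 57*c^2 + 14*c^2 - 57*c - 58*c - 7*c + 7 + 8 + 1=-7*c^3 + 71*c^2 - 122*c + 16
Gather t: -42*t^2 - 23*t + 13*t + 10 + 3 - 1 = -42*t^2 - 10*t + 12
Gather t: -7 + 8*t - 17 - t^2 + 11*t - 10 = -t^2 + 19*t - 34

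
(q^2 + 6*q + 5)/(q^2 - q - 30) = (q + 1)/(q - 6)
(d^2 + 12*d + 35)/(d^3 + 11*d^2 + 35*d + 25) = (d + 7)/(d^2 + 6*d + 5)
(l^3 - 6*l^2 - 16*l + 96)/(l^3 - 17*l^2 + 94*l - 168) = (l + 4)/(l - 7)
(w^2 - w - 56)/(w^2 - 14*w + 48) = (w + 7)/(w - 6)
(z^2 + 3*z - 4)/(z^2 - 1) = (z + 4)/(z + 1)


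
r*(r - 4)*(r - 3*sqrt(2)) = r^3 - 3*sqrt(2)*r^2 - 4*r^2 + 12*sqrt(2)*r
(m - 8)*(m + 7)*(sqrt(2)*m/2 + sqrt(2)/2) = sqrt(2)*m^3/2 - 57*sqrt(2)*m/2 - 28*sqrt(2)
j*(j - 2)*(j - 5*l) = j^3 - 5*j^2*l - 2*j^2 + 10*j*l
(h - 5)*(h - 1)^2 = h^3 - 7*h^2 + 11*h - 5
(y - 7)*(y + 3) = y^2 - 4*y - 21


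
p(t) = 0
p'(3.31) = 0.00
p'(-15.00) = 0.00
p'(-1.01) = 0.00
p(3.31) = 0.00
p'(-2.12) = 0.00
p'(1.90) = 0.00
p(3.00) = 0.00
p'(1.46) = 0.00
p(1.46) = 0.00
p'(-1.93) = 0.00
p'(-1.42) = 0.00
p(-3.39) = 0.00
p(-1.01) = 0.00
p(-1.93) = 0.00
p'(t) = 0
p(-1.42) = 0.00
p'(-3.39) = 0.00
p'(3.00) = 0.00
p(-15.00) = 0.00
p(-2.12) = 0.00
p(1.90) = 0.00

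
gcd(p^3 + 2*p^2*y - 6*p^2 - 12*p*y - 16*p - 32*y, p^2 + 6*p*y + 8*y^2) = p + 2*y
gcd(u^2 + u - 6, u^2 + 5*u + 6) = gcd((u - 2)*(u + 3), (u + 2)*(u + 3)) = u + 3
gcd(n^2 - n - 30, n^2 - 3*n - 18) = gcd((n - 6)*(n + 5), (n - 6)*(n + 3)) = n - 6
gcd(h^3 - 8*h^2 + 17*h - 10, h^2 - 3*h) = 1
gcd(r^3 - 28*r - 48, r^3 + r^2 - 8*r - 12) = r + 2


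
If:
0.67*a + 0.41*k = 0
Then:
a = -0.611940298507463*k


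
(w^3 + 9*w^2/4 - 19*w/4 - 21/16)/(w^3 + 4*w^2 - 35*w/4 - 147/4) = (8*w^2 - 10*w - 3)/(4*(2*w^2 + w - 21))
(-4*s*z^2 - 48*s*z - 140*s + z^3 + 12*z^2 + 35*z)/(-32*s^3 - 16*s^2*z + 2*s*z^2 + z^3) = (z^2 + 12*z + 35)/(8*s^2 + 6*s*z + z^2)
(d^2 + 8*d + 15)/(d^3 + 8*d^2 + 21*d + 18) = (d + 5)/(d^2 + 5*d + 6)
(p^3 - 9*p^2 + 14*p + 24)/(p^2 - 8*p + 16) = (p^2 - 5*p - 6)/(p - 4)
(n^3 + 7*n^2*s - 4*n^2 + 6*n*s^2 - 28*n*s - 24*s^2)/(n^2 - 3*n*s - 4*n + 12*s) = (-n^2 - 7*n*s - 6*s^2)/(-n + 3*s)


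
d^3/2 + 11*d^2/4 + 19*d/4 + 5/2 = (d/2 + 1)*(d + 1)*(d + 5/2)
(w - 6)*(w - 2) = w^2 - 8*w + 12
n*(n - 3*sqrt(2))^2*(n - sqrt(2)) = n^4 - 7*sqrt(2)*n^3 + 30*n^2 - 18*sqrt(2)*n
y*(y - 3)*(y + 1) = y^3 - 2*y^2 - 3*y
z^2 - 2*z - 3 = (z - 3)*(z + 1)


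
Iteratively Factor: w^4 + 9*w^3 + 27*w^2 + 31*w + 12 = (w + 1)*(w^3 + 8*w^2 + 19*w + 12) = (w + 1)*(w + 4)*(w^2 + 4*w + 3) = (w + 1)*(w + 3)*(w + 4)*(w + 1)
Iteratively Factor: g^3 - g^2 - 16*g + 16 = (g + 4)*(g^2 - 5*g + 4) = (g - 1)*(g + 4)*(g - 4)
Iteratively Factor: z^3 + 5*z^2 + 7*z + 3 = (z + 3)*(z^2 + 2*z + 1) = (z + 1)*(z + 3)*(z + 1)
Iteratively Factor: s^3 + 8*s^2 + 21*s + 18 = (s + 2)*(s^2 + 6*s + 9) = (s + 2)*(s + 3)*(s + 3)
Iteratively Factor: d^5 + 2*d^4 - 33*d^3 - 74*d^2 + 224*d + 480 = (d - 3)*(d^4 + 5*d^3 - 18*d^2 - 128*d - 160) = (d - 3)*(d + 4)*(d^3 + d^2 - 22*d - 40) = (d - 5)*(d - 3)*(d + 4)*(d^2 + 6*d + 8) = (d - 5)*(d - 3)*(d + 2)*(d + 4)*(d + 4)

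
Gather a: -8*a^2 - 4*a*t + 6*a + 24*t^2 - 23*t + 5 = -8*a^2 + a*(6 - 4*t) + 24*t^2 - 23*t + 5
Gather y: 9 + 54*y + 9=54*y + 18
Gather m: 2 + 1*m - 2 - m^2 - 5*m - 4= -m^2 - 4*m - 4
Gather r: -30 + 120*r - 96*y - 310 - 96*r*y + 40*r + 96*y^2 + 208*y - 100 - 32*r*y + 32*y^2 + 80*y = r*(160 - 128*y) + 128*y^2 + 192*y - 440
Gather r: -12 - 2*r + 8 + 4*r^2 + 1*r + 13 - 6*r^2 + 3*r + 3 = -2*r^2 + 2*r + 12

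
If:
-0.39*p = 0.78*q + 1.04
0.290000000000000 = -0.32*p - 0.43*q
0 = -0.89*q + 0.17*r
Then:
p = 2.70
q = -2.68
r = -14.04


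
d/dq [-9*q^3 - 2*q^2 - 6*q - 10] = -27*q^2 - 4*q - 6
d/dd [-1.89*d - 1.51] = -1.89000000000000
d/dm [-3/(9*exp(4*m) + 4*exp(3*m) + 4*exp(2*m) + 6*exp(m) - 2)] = (108*exp(3*m) + 36*exp(2*m) + 24*exp(m) + 18)*exp(m)/(9*exp(4*m) + 4*exp(3*m) + 4*exp(2*m) + 6*exp(m) - 2)^2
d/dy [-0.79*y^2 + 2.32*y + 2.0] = 2.32 - 1.58*y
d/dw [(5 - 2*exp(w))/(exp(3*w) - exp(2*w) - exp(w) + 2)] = (-(2*exp(w) - 5)*(-3*exp(2*w) + 2*exp(w) + 1) - 2*exp(3*w) + 2*exp(2*w) + 2*exp(w) - 4)*exp(w)/(exp(3*w) - exp(2*w) - exp(w) + 2)^2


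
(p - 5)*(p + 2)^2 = p^3 - p^2 - 16*p - 20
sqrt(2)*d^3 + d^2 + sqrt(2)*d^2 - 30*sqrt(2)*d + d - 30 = (d - 5)*(d + 6)*(sqrt(2)*d + 1)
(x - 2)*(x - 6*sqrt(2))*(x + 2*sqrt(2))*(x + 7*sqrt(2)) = x^4 - 2*x^3 + 3*sqrt(2)*x^3 - 80*x^2 - 6*sqrt(2)*x^2 - 168*sqrt(2)*x + 160*x + 336*sqrt(2)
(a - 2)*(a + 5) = a^2 + 3*a - 10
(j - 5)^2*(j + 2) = j^3 - 8*j^2 + 5*j + 50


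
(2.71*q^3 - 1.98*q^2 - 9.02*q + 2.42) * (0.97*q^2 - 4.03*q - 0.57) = 2.6287*q^5 - 12.8419*q^4 - 2.3147*q^3 + 39.8266*q^2 - 4.6112*q - 1.3794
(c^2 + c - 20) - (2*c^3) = -2*c^3 + c^2 + c - 20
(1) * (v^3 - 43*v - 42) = v^3 - 43*v - 42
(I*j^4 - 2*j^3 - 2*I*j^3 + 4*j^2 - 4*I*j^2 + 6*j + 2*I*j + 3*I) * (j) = I*j^5 - 2*j^4 - 2*I*j^4 + 4*j^3 - 4*I*j^3 + 6*j^2 + 2*I*j^2 + 3*I*j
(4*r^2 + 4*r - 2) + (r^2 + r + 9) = 5*r^2 + 5*r + 7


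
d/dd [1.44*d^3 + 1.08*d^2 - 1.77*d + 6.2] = 4.32*d^2 + 2.16*d - 1.77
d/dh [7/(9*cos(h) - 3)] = 7*sin(h)/(3*cos(h) - 1)^2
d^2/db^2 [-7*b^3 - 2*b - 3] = -42*b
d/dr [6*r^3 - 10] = 18*r^2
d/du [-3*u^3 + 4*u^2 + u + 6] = -9*u^2 + 8*u + 1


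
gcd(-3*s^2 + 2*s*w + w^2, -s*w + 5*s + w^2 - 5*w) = s - w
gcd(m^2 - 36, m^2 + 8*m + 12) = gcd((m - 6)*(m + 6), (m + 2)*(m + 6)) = m + 6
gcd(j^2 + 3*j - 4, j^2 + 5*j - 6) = j - 1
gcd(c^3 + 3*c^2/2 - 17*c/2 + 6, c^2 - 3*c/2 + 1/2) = c - 1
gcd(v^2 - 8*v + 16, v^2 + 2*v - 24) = v - 4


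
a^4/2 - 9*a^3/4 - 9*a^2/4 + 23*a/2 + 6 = (a/2 + 1)*(a - 4)*(a - 3)*(a + 1/2)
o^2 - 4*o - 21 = (o - 7)*(o + 3)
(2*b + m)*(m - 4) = 2*b*m - 8*b + m^2 - 4*m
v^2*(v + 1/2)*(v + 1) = v^4 + 3*v^3/2 + v^2/2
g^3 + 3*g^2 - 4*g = g*(g - 1)*(g + 4)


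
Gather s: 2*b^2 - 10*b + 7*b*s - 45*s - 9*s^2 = 2*b^2 - 10*b - 9*s^2 + s*(7*b - 45)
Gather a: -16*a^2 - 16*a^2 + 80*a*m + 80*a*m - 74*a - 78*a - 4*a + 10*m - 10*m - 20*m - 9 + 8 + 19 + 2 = -32*a^2 + a*(160*m - 156) - 20*m + 20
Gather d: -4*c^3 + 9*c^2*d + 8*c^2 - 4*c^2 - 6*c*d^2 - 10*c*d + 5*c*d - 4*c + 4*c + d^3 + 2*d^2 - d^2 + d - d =-4*c^3 + 4*c^2 + d^3 + d^2*(1 - 6*c) + d*(9*c^2 - 5*c)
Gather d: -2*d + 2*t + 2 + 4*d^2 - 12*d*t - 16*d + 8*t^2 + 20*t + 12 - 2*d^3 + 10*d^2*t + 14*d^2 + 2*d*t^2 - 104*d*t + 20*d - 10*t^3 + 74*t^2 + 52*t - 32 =-2*d^3 + d^2*(10*t + 18) + d*(2*t^2 - 116*t + 2) - 10*t^3 + 82*t^2 + 74*t - 18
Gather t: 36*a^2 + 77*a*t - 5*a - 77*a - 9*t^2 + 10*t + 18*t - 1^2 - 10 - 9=36*a^2 - 82*a - 9*t^2 + t*(77*a + 28) - 20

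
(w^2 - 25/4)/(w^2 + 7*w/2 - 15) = (w + 5/2)/(w + 6)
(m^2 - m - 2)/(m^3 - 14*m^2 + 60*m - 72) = (m + 1)/(m^2 - 12*m + 36)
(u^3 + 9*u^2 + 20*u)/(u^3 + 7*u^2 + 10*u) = (u + 4)/(u + 2)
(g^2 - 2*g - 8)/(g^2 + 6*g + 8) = (g - 4)/(g + 4)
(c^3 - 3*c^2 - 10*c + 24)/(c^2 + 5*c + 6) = (c^2 - 6*c + 8)/(c + 2)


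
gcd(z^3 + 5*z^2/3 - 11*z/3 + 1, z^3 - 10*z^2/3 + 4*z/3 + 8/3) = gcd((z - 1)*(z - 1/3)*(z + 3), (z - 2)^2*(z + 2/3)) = 1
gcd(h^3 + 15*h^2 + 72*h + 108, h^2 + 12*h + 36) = h^2 + 12*h + 36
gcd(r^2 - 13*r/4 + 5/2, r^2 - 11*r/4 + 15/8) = r - 5/4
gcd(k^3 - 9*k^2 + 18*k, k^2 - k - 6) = k - 3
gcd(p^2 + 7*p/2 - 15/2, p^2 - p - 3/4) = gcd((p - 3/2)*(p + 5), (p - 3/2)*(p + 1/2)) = p - 3/2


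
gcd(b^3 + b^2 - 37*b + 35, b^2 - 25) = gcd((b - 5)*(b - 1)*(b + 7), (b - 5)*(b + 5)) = b - 5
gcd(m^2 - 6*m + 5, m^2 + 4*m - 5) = m - 1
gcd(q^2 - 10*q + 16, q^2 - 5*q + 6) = q - 2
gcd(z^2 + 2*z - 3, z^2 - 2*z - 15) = z + 3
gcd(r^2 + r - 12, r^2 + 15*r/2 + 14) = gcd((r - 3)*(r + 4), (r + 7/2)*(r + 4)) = r + 4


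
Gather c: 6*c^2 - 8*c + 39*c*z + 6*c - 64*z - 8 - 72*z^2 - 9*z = 6*c^2 + c*(39*z - 2) - 72*z^2 - 73*z - 8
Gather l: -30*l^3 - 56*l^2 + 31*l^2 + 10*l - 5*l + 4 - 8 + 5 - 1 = -30*l^3 - 25*l^2 + 5*l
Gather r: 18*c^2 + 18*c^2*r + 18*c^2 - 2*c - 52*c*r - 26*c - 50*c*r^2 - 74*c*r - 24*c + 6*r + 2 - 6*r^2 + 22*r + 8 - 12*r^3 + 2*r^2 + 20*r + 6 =36*c^2 - 52*c - 12*r^3 + r^2*(-50*c - 4) + r*(18*c^2 - 126*c + 48) + 16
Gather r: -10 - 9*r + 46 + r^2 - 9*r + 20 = r^2 - 18*r + 56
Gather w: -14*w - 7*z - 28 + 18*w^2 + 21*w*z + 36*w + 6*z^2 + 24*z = 18*w^2 + w*(21*z + 22) + 6*z^2 + 17*z - 28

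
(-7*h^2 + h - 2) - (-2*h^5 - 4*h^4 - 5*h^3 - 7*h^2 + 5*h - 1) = 2*h^5 + 4*h^4 + 5*h^3 - 4*h - 1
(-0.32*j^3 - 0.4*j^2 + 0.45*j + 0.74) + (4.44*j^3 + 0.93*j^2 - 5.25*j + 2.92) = 4.12*j^3 + 0.53*j^2 - 4.8*j + 3.66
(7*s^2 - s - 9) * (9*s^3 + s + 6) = 63*s^5 - 9*s^4 - 74*s^3 + 41*s^2 - 15*s - 54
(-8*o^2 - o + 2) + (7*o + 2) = -8*o^2 + 6*o + 4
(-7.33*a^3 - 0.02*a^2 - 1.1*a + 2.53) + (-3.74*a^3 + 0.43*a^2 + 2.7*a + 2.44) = -11.07*a^3 + 0.41*a^2 + 1.6*a + 4.97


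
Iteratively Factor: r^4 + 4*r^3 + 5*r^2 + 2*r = (r + 1)*(r^3 + 3*r^2 + 2*r) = (r + 1)*(r + 2)*(r^2 + r) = (r + 1)^2*(r + 2)*(r)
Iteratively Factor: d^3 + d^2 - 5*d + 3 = (d - 1)*(d^2 + 2*d - 3) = (d - 1)^2*(d + 3)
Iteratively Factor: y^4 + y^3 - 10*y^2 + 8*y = (y - 2)*(y^3 + 3*y^2 - 4*y) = (y - 2)*(y + 4)*(y^2 - y) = y*(y - 2)*(y + 4)*(y - 1)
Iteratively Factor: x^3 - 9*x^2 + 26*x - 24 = (x - 4)*(x^2 - 5*x + 6) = (x - 4)*(x - 2)*(x - 3)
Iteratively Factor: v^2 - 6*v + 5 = (v - 1)*(v - 5)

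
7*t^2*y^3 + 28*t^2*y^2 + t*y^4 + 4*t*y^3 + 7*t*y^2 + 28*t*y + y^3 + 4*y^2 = y*(7*t + y)*(y + 4)*(t*y + 1)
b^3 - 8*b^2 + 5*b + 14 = (b - 7)*(b - 2)*(b + 1)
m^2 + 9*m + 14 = (m + 2)*(m + 7)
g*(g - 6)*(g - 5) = g^3 - 11*g^2 + 30*g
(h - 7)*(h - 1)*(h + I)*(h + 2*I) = h^4 - 8*h^3 + 3*I*h^3 + 5*h^2 - 24*I*h^2 + 16*h + 21*I*h - 14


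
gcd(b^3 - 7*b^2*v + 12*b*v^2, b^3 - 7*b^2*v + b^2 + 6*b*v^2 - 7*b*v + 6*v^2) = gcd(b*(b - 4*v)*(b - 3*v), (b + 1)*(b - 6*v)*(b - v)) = 1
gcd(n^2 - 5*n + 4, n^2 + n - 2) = n - 1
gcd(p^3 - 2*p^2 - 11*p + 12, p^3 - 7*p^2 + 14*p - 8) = p^2 - 5*p + 4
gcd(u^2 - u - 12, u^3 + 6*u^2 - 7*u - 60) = 1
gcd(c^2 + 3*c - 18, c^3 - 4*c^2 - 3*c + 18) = c - 3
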